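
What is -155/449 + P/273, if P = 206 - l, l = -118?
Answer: 34387/40859 ≈ 0.84160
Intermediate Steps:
P = 324 (P = 206 - 1*(-118) = 206 + 118 = 324)
-155/449 + P/273 = -155/449 + 324/273 = -155*1/449 + 324*(1/273) = -155/449 + 108/91 = 34387/40859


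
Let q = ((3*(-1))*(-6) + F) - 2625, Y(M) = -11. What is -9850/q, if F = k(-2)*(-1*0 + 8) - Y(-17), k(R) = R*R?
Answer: 4925/1282 ≈ 3.8417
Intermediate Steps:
k(R) = R²
F = 43 (F = (-2)²*(-1*0 + 8) - 1*(-11) = 4*(0 + 8) + 11 = 4*8 + 11 = 32 + 11 = 43)
q = -2564 (q = ((3*(-1))*(-6) + 43) - 2625 = (-3*(-6) + 43) - 2625 = (18 + 43) - 2625 = 61 - 2625 = -2564)
-9850/q = -9850/(-2564) = -9850*(-1/2564) = 4925/1282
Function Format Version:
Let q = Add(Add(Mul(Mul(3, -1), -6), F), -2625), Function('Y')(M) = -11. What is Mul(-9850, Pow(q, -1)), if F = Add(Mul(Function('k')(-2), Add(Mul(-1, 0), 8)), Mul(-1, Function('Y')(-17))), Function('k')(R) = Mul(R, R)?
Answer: Rational(4925, 1282) ≈ 3.8417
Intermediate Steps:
Function('k')(R) = Pow(R, 2)
F = 43 (F = Add(Mul(Pow(-2, 2), Add(Mul(-1, 0), 8)), Mul(-1, -11)) = Add(Mul(4, Add(0, 8)), 11) = Add(Mul(4, 8), 11) = Add(32, 11) = 43)
q = -2564 (q = Add(Add(Mul(Mul(3, -1), -6), 43), -2625) = Add(Add(Mul(-3, -6), 43), -2625) = Add(Add(18, 43), -2625) = Add(61, -2625) = -2564)
Mul(-9850, Pow(q, -1)) = Mul(-9850, Pow(-2564, -1)) = Mul(-9850, Rational(-1, 2564)) = Rational(4925, 1282)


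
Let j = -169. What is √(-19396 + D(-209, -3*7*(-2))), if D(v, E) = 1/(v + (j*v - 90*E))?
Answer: I*√4760235284343/15666 ≈ 139.27*I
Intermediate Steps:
D(v, E) = 1/(-168*v - 90*E) (D(v, E) = 1/(v + (-169*v - 90*E)) = 1/(-168*v - 90*E))
√(-19396 + D(-209, -3*7*(-2))) = √(-19396 - 1/(90*(-3*7*(-2)) + 168*(-209))) = √(-19396 - 1/(90*(-21*(-2)) - 35112)) = √(-19396 - 1/(90*42 - 35112)) = √(-19396 - 1/(3780 - 35112)) = √(-19396 - 1/(-31332)) = √(-19396 - 1*(-1/31332)) = √(-19396 + 1/31332) = √(-607715471/31332) = I*√4760235284343/15666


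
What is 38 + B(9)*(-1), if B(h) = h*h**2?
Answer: -691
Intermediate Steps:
B(h) = h**3
38 + B(9)*(-1) = 38 + 9**3*(-1) = 38 + 729*(-1) = 38 - 729 = -691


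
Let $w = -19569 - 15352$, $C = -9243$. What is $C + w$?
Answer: $-44164$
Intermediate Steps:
$w = -34921$
$C + w = -9243 - 34921 = -44164$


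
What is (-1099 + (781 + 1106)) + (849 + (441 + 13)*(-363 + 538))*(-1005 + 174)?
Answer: -66727681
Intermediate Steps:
(-1099 + (781 + 1106)) + (849 + (441 + 13)*(-363 + 538))*(-1005 + 174) = (-1099 + 1887) + (849 + 454*175)*(-831) = 788 + (849 + 79450)*(-831) = 788 + 80299*(-831) = 788 - 66728469 = -66727681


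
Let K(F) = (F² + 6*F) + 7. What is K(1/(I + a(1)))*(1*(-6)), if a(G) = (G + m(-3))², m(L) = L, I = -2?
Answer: -123/2 ≈ -61.500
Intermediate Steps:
a(G) = (-3 + G)² (a(G) = (G - 3)² = (-3 + G)²)
K(F) = 7 + F² + 6*F
K(1/(I + a(1)))*(1*(-6)) = (7 + (1/(-2 + (-3 + 1)²))² + 6/(-2 + (-3 + 1)²))*(1*(-6)) = (7 + (1/(-2 + (-2)²))² + 6/(-2 + (-2)²))*(-6) = (7 + (1/(-2 + 4))² + 6/(-2 + 4))*(-6) = (7 + (1/2)² + 6/2)*(-6) = (7 + (½)² + 6*(½))*(-6) = (7 + ¼ + 3)*(-6) = (41/4)*(-6) = -123/2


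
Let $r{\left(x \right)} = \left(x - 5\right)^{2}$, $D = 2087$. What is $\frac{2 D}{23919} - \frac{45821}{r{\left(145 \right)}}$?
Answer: $- \frac{144883157}{66973200} \approx -2.1633$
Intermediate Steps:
$r{\left(x \right)} = \left(-5 + x\right)^{2}$
$\frac{2 D}{23919} - \frac{45821}{r{\left(145 \right)}} = \frac{2 \cdot 2087}{23919} - \frac{45821}{\left(-5 + 145\right)^{2}} = 4174 \cdot \frac{1}{23919} - \frac{45821}{140^{2}} = \frac{4174}{23919} - \frac{45821}{19600} = - \frac{144883157}{66973200}$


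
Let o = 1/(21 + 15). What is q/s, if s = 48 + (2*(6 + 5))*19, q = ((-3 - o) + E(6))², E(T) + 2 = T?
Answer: 1225/603936 ≈ 0.0020284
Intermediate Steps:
E(T) = -2 + T
o = 1/36 ≈ 0.027778
q = 1225/1296 (q = ((-3 - 1*1/36) + (-2 + 6))² = ((-3 - 1/36) + 4)² = (-109/36 + 4)² = (35/36)² = 1225/1296 ≈ 0.94522)
s = 466 (s = 48 + (2*11)*19 = 48 + 22*19 = 48 + 418 = 466)
q/s = (1225/1296)/466 = (1225/1296)*(1/466) = 1225/603936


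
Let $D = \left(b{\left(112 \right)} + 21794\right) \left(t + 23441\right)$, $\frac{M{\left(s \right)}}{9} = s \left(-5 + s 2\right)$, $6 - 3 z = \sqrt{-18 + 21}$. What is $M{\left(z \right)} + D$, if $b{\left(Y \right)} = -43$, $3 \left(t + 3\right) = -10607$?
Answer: $\frac{1298686921}{3} - 9 \sqrt{3} \approx 4.329 \cdot 10^{8}$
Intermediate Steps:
$t = - \frac{10616}{3}$ ($t = -3 + \frac{1}{3} \left(-10607\right) = -3 - \frac{10607}{3} = - \frac{10616}{3} \approx -3538.7$)
$z = 2 - \frac{\sqrt{3}}{3}$ ($z = 2 - \frac{\sqrt{-18 + 21}}{3} = 2 - \frac{\sqrt{3}}{3} \approx 1.4226$)
$M{\left(s \right)} = 9 s \left(-5 + 2 s\right)$ ($M{\left(s \right)} = 9 s \left(-5 + s 2\right) = 9 s \left(-5 + 2 s\right)$)
$D = \frac{1298686957}{3}$ ($D = \left(-43 + 21794\right) \left(- \frac{10616}{3} + 23441\right) = 21751 \cdot \frac{59707}{3} = \frac{1298686957}{3} \approx 4.329 \cdot 10^{8}$)
$M{\left(z \right)} + D = 9 \left(2 - \frac{\sqrt{3}}{3}\right) \left(-5 + 2 \left(2 - \frac{\sqrt{3}}{3}\right)\right) + \frac{1298686957}{3} = 9 \left(2 - \frac{\sqrt{3}}{3}\right) \left(-5 + \left(4 - \frac{2 \sqrt{3}}{3}\right)\right) + \frac{1298686957}{3} = 9 \left(2 - \frac{\sqrt{3}}{3}\right) \left(-1 - \frac{2 \sqrt{3}}{3}\right) + \frac{1298686957}{3} = 9 \left(-1 - \frac{2 \sqrt{3}}{3}\right) \left(2 - \frac{\sqrt{3}}{3}\right) + \frac{1298686957}{3} = \frac{1298686957}{3} + 9 \left(-1 - \frac{2 \sqrt{3}}{3}\right) \left(2 - \frac{\sqrt{3}}{3}\right)$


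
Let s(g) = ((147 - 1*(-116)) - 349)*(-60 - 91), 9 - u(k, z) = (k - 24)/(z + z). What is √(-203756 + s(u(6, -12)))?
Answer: I*√190770 ≈ 436.77*I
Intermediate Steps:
u(k, z) = 9 - (-24 + k)/(2*z) (u(k, z) = 9 - (k - 24)/(z + z) = 9 - (-24 + k)/(2*z))
s(g) = 12986 (s(g) = ((147 + 116) - 349)*(-151) = (263 - 349)*(-151) = -86*(-151) = 12986)
√(-203756 + s(u(6, -12))) = √(-203756 + 12986) = √(-190770) = I*√190770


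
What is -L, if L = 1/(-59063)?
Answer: 1/59063 ≈ 1.6931e-5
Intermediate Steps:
L = -1/59063 ≈ -1.6931e-5
-L = -1*(-1/59063) = 1/59063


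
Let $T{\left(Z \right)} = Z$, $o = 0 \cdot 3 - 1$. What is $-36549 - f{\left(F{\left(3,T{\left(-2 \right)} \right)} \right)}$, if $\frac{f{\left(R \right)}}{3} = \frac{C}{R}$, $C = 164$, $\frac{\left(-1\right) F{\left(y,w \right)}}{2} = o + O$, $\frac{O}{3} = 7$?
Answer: $- \frac{365367}{10} \approx -36537.0$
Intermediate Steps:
$O = 21$ ($O = 3 \cdot 7 = 21$)
$o = -1$ ($o = 0 - 1 = -1$)
$F{\left(y,w \right)} = -40$ ($F{\left(y,w \right)} = - 2 \left(-1 + 21\right) = \left(-2\right) 20 = -40$)
$f{\left(R \right)} = \frac{492}{R}$ ($f{\left(R \right)} = 3 \frac{164}{R} = \frac{492}{R}$)
$-36549 - f{\left(F{\left(3,T{\left(-2 \right)} \right)} \right)} = -36549 - \frac{492}{-40} = -36549 - 492 \left(- \frac{1}{40}\right) = -36549 - - \frac{123}{10} = -36549 + \frac{123}{10} = - \frac{365367}{10}$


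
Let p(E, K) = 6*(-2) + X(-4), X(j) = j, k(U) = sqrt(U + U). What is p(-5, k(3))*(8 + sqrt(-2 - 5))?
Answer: -128 - 16*I*sqrt(7) ≈ -128.0 - 42.332*I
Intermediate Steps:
k(U) = sqrt(2)*sqrt(U) (k(U) = sqrt(2*U) = sqrt(2)*sqrt(U))
p(E, K) = -16 (p(E, K) = 6*(-2) - 4 = -12 - 4 = -16)
p(-5, k(3))*(8 + sqrt(-2 - 5)) = -16*(8 + sqrt(-2 - 5)) = -16*(8 + sqrt(-7)) = -16*(8 + I*sqrt(7)) = -128 - 16*I*sqrt(7)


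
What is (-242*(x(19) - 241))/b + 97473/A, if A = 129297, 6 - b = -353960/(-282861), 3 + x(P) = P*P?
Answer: -172566537412450/28945417697 ≈ -5961.8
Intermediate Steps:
x(P) = -3 + P² (x(P) = -3 + P*P = -3 + P²)
b = 1343206/282861 (b = 6 - (-353960)/(-282861) = 6 - (-353960)*(-1)/282861 = 6 - 1*353960/282861 = 6 - 353960/282861 = 1343206/282861 ≈ 4.7486)
(-242*(x(19) - 241))/b + 97473/A = (-242*((-3 + 19²) - 241))/(1343206/282861) + 97473/129297 = -242*((-3 + 361) - 241)*(282861/1343206) + 97473*(1/129297) = -242*(358 - 241)*(282861/1343206) + 32491/43099 = -242*117*(282861/1343206) + 32491/43099 = -28314*282861/1343206 + 32491/43099 = -4004463177/671603 + 32491/43099 = -172566537412450/28945417697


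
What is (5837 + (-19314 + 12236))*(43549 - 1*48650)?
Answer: 6330341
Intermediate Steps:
(5837 + (-19314 + 12236))*(43549 - 1*48650) = (5837 - 7078)*(43549 - 48650) = -1241*(-5101) = 6330341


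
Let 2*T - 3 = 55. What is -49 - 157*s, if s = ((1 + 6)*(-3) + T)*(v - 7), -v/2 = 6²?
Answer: 99175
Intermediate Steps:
T = 29 (T = 3/2 + (½)*55 = 3/2 + 55/2 = 29)
v = -72 (v = -2*6² = -2*36 = -72)
s = -632 (s = ((1 + 6)*(-3) + 29)*(-72 - 7) = (7*(-3) + 29)*(-79) = (-21 + 29)*(-79) = 8*(-79) = -632)
-49 - 157*s = -49 - 157*(-632) = -49 + 99224 = 99175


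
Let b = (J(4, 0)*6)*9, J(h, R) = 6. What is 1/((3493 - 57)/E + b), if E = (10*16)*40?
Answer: 1600/519259 ≈ 0.0030813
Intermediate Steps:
E = 6400 (E = 160*40 = 6400)
b = 324 (b = (6*6)*9 = 36*9 = 324)
1/((3493 - 57)/E + b) = 1/((3493 - 57)/6400 + 324) = 1/(3436*(1/6400) + 324) = 1/(859/1600 + 324) = 1/(519259/1600) = 1600/519259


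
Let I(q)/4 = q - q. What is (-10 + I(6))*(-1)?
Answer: 10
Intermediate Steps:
I(q) = 0 (I(q) = 4*(q - q) = 4*0 = 0)
(-10 + I(6))*(-1) = (-10 + 0)*(-1) = -10*(-1) = 10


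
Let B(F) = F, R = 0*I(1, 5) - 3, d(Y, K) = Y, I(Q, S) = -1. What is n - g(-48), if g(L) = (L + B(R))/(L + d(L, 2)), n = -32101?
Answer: -1027249/32 ≈ -32102.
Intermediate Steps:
R = -3 (R = 0*(-1) - 3 = 0 - 3 = -3)
g(L) = (-3 + L)/(2*L) (g(L) = (L - 3)/(L + L) = (-3 + L)/((2*L)) = (-3 + L)*(1/(2*L)) = (-3 + L)/(2*L))
n - g(-48) = -32101 - (-3 - 48)/(2*(-48)) = -32101 - (-1)*(-51)/(2*48) = -32101 - 1*17/32 = -32101 - 17/32 = -1027249/32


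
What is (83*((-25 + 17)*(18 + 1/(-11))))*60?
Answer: -7848480/11 ≈ -7.1350e+5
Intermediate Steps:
(83*((-25 + 17)*(18 + 1/(-11))))*60 = (83*(-8*(18 - 1/11)))*60 = (83*(-8*197/11))*60 = (83*(-1576/11))*60 = -130808/11*60 = -7848480/11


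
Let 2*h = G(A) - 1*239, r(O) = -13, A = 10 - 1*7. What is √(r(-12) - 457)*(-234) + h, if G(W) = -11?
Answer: -125 - 234*I*√470 ≈ -125.0 - 5073.0*I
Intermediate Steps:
A = 3 (A = 10 - 7 = 3)
h = -125 (h = (-11 - 1*239)/2 = (-11 - 239)/2 = (½)*(-250) = -125)
√(r(-12) - 457)*(-234) + h = √(-13 - 457)*(-234) - 125 = √(-470)*(-234) - 125 = (I*√470)*(-234) - 125 = -234*I*√470 - 125 = -125 - 234*I*√470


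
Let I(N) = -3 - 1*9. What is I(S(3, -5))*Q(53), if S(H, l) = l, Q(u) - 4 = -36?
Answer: 384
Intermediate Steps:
Q(u) = -32 (Q(u) = 4 - 36 = -32)
I(N) = -12 (I(N) = -3 - 9 = -12)
I(S(3, -5))*Q(53) = -12*(-32) = 384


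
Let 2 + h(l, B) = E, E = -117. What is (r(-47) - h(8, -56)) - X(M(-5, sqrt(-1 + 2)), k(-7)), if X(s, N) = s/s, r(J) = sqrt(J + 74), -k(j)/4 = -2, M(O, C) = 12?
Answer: 118 + 3*sqrt(3) ≈ 123.20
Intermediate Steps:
k(j) = 8 (k(j) = -4*(-2) = 8)
h(l, B) = -119 (h(l, B) = -2 - 117 = -119)
r(J) = sqrt(74 + J)
X(s, N) = 1
(r(-47) - h(8, -56)) - X(M(-5, sqrt(-1 + 2)), k(-7)) = (sqrt(74 - 47) - 1*(-119)) - 1*1 = (sqrt(27) + 119) - 1 = (3*sqrt(3) + 119) - 1 = (119 + 3*sqrt(3)) - 1 = 118 + 3*sqrt(3)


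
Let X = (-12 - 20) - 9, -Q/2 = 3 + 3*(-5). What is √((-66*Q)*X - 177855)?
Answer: I*√112911 ≈ 336.02*I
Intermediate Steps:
Q = 24 (Q = -2*(3 + 3*(-5)) = -2*(3 - 15) = -2*(-12) = 24)
X = -41 (X = -32 - 9 = -41)
√((-66*Q)*X - 177855) = √(-66*24*(-41) - 177855) = √(-1584*(-41) - 177855) = √(64944 - 177855) = √(-112911) = I*√112911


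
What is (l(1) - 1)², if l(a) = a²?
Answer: 0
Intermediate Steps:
(l(1) - 1)² = (1² - 1)² = (1 - 1)² = 0² = 0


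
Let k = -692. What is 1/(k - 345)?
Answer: -1/1037 ≈ -0.00096432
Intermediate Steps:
1/(k - 345) = 1/(-692 - 345) = 1/(-1037) = -1/1037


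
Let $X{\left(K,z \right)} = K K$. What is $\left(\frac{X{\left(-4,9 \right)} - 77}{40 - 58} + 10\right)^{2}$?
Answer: $\frac{58081}{324} \approx 179.26$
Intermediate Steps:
$X{\left(K,z \right)} = K^{2}$
$\left(\frac{X{\left(-4,9 \right)} - 77}{40 - 58} + 10\right)^{2} = \left(\frac{\left(-4\right)^{2} - 77}{40 - 58} + 10\right)^{2} = \left(\frac{16 - 77}{-18} + 10\right)^{2} = \left(\left(-61\right) \left(- \frac{1}{18}\right) + 10\right)^{2} = \left(\frac{61}{18} + 10\right)^{2} = \left(\frac{241}{18}\right)^{2} = \frac{58081}{324}$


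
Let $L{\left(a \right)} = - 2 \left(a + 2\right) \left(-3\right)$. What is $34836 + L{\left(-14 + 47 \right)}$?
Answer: $35046$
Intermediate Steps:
$L{\left(a \right)} = 12 + 6 a$ ($L{\left(a \right)} = - 2 \left(2 + a\right) \left(-3\right) = \left(-4 - 2 a\right) \left(-3\right) = 12 + 6 a$)
$34836 + L{\left(-14 + 47 \right)} = 34836 + \left(12 + 6 \left(-14 + 47\right)\right) = 34836 + \left(12 + 6 \cdot 33\right) = 34836 + \left(12 + 198\right) = 34836 + 210 = 35046$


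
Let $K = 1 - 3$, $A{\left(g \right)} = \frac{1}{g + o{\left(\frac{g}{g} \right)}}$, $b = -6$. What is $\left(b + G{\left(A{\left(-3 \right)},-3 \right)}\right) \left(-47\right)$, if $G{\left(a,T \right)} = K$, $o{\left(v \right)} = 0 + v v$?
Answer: $376$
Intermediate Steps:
$o{\left(v \right)} = v^{2}$ ($o{\left(v \right)} = 0 + v^{2} = v^{2}$)
$A{\left(g \right)} = \frac{1}{1 + g}$ ($A{\left(g \right)} = \frac{1}{g + \left(\frac{g}{g}\right)^{2}} = \frac{1}{g + 1^{2}} = \frac{1}{g + 1} = \frac{1}{1 + g}$)
$K = -2$ ($K = 1 - 3 = -2$)
$G{\left(a,T \right)} = -2$
$\left(b + G{\left(A{\left(-3 \right)},-3 \right)}\right) \left(-47\right) = \left(-6 - 2\right) \left(-47\right) = \left(-8\right) \left(-47\right) = 376$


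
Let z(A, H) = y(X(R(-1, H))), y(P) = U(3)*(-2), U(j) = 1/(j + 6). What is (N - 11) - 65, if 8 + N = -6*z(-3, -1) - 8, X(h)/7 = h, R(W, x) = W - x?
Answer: -272/3 ≈ -90.667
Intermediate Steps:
X(h) = 7*h
U(j) = 1/(6 + j)
y(P) = -2/9 (y(P) = -2/(6 + 3) = -2/9)
z(A, H) = -2/9
N = -44/3 (N = -8 + (-6*(-2/9) - 8) = -8 + (4/3 - 8) = -8 - 20/3 = -44/3 ≈ -14.667)
(N - 11) - 65 = (-44/3 - 11) - 65 = -77/3 - 65 = -272/3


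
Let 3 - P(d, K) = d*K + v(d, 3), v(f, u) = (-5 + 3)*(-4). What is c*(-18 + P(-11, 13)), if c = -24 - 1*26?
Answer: -6000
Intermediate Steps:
v(f, u) = 8 (v(f, u) = -2*(-4) = 8)
c = -50 (c = -24 - 26 = -50)
P(d, K) = -5 - K*d (P(d, K) = 3 - (d*K + 8) = 3 - (K*d + 8) = 3 - (8 + K*d) = 3 + (-8 - K*d) = -5 - K*d)
c*(-18 + P(-11, 13)) = -50*(-18 + (-5 - 1*13*(-11))) = -50*(-18 + (-5 + 143)) = -50*(-18 + 138) = -50*120 = -6000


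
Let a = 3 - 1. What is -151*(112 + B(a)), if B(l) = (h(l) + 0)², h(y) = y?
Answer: -17516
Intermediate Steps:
a = 2
B(l) = l² (B(l) = (l + 0)² = l²)
-151*(112 + B(a)) = -151*(112 + 2²) = -151*(112 + 4) = -151*116 = -17516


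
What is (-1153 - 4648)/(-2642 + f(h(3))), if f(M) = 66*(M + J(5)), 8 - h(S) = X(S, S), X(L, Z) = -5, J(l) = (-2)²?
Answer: 5801/1520 ≈ 3.8164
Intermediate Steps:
J(l) = 4
h(S) = 13 (h(S) = 8 - 1*(-5) = 8 + 5 = 13)
f(M) = 264 + 66*M (f(M) = 66*(M + 4) = 66*(4 + M) = 264 + 66*M)
(-1153 - 4648)/(-2642 + f(h(3))) = (-1153 - 4648)/(-2642 + (264 + 66*13)) = -5801/(-2642 + (264 + 858)) = -5801/(-2642 + 1122) = -5801/(-1520) = -5801*(-1/1520) = 5801/1520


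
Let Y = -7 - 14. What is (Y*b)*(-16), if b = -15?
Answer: -5040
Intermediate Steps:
Y = -21
(Y*b)*(-16) = -21*(-15)*(-16) = 315*(-16) = -5040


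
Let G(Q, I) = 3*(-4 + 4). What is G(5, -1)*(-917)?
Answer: 0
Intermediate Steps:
G(Q, I) = 0 (G(Q, I) = 3*0 = 0)
G(5, -1)*(-917) = 0*(-917) = 0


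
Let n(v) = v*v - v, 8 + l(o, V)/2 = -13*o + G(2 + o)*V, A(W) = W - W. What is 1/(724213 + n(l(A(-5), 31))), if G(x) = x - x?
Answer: 1/724485 ≈ 1.3803e-6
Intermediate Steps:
G(x) = 0
A(W) = 0
l(o, V) = -16 - 26*o (l(o, V) = -16 + 2*(-13*o + 0*V) = -16 + 2*(-13*o + 0) = -16 + 2*(-13*o) = -16 - 26*o)
n(v) = v**2 - v
1/(724213 + n(l(A(-5), 31))) = 1/(724213 + (-16 - 26*0)*(-1 + (-16 - 26*0))) = 1/(724213 + (-16 + 0)*(-1 + (-16 + 0))) = 1/(724213 - 16*(-1 - 16)) = 1/(724213 - 16*(-17)) = 1/(724213 + 272) = 1/724485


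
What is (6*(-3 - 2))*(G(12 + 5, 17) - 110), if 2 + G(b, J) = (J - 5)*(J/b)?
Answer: 3000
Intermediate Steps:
G(b, J) = -2 + J*(-5 + J)/b (G(b, J) = -2 + (J - 5)*(J/b) = -2 + (-5 + J)*(J/b) = -2 + J*(-5 + J)/b)
(6*(-3 - 2))*(G(12 + 5, 17) - 110) = (6*(-3 - 2))*((17² - 5*17 - 2*(12 + 5))/(12 + 5) - 110) = (6*(-5))*((289 - 85 - 2*17)/17 - 110) = -30*((289 - 85 - 34)/17 - 110) = -30*((1/17)*170 - 110) = -30*(10 - 110) = -30*(-100) = 3000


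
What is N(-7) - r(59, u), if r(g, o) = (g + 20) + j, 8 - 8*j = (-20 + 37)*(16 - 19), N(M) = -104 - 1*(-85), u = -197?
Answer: -843/8 ≈ -105.38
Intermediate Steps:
N(M) = -19 (N(M) = -104 + 85 = -19)
j = 59/8 (j = 1 - (-20 + 37)*(16 - 19)/8 = 1 - 17*(-3)/8 = 1 - ⅛*(-51) = 1 + 51/8 = 59/8 ≈ 7.3750)
r(g, o) = 219/8 + g (r(g, o) = (g + 20) + 59/8 = (20 + g) + 59/8 = 219/8 + g)
N(-7) - r(59, u) = -19 - (219/8 + 59) = -19 - 1*691/8 = -19 - 691/8 = -843/8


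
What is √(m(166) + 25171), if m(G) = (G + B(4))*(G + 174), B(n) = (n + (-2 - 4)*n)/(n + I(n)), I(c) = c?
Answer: √80761 ≈ 284.18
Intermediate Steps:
B(n) = -5/2 (B(n) = (n + (-2 - 4)*n)/(n + n) = (n - 6*n)/((2*n)) = (-5*n)*(1/(2*n)) = -5/2)
m(G) = (174 + G)*(-5/2 + G) (m(G) = (G - 5/2)*(G + 174) = (-5/2 + G)*(174 + G) = (174 + G)*(-5/2 + G))
√(m(166) + 25171) = √((-435 + 166² + (343/2)*166) + 25171) = √((-435 + 27556 + 28469) + 25171) = √(55590 + 25171) = √80761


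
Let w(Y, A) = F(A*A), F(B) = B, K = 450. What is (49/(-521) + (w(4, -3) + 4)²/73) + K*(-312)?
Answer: -5339748728/38033 ≈ -1.4040e+5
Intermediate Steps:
w(Y, A) = A² (w(Y, A) = A*A = A²)
(49/(-521) + (w(4, -3) + 4)²/73) + K*(-312) = (49/(-521) + ((-3)² + 4)²/73) + 450*(-312) = (49*(-1/521) + (9 + 4)²*(1/73)) - 140400 = (-49/521 + 13²*(1/73)) - 140400 = (-49/521 + 169*(1/73)) - 140400 = (-49/521 + 169/73) - 140400 = 84472/38033 - 140400 = -5339748728/38033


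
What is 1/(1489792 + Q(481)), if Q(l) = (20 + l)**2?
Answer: 1/1740793 ≈ 5.7445e-7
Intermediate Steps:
1/(1489792 + Q(481)) = 1/(1489792 + (20 + 481)**2) = 1/(1489792 + 501**2) = 1/(1489792 + 251001) = 1/1740793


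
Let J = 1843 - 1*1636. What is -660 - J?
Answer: -867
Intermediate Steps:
J = 207 (J = 1843 - 1636 = 207)
-660 - J = -660 - 1*207 = -660 - 207 = -867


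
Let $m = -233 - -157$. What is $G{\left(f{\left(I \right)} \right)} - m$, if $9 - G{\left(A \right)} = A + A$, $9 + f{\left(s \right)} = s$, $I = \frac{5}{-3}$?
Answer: $\frac{319}{3} \approx 106.33$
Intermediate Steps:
$I = - \frac{5}{3}$ ($I = 5 \left(- \frac{1}{3}\right) = - \frac{5}{3} \approx -1.6667$)
$f{\left(s \right)} = -9 + s$
$m = -76$ ($m = -233 + 157 = -76$)
$G{\left(A \right)} = 9 - 2 A$ ($G{\left(A \right)} = 9 - \left(A + A\right) = 9 - 2 A$)
$G{\left(f{\left(I \right)} \right)} - m = \left(9 - 2 \left(-9 - \frac{5}{3}\right)\right) - -76 = \left(9 - - \frac{64}{3}\right) + 76 = \left(9 + \frac{64}{3}\right) + 76 = \frac{91}{3} + 76 = \frac{319}{3}$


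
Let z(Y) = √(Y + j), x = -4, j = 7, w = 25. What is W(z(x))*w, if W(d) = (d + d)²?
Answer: 300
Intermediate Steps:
z(Y) = √(7 + Y) (z(Y) = √(Y + 7) = √(7 + Y))
W(d) = 4*d² (W(d) = (2*d)² = 4*d²)
W(z(x))*w = (4*(√(7 - 4))²)*25 = (4*(√3)²)*25 = (4*3)*25 = 12*25 = 300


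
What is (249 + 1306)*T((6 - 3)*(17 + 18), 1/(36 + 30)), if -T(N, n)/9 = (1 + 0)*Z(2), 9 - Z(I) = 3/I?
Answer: -209925/2 ≈ -1.0496e+5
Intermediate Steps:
Z(I) = 9 - 3/I
T(N, n) = -135/2 (T(N, n) = -9*(1 + 0)*(9 - 3/2) = -9*(9 - 3*½) = -9*(9 - 3/2) = -9*15/2 = -135/2)
(249 + 1306)*T((6 - 3)*(17 + 18), 1/(36 + 30)) = (249 + 1306)*(-135/2) = 1555*(-135/2) = -209925/2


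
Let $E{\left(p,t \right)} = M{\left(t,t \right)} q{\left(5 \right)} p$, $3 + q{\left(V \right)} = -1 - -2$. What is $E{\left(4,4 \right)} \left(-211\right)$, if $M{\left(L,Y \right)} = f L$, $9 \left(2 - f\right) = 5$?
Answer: $\frac{87776}{9} \approx 9752.9$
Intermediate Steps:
$f = \frac{13}{9}$ ($f = 2 - \frac{5}{9} = \frac{13}{9} \approx 1.4444$)
$M{\left(L,Y \right)} = \frac{13 L}{9}$
$q{\left(V \right)} = -2$ ($q{\left(V \right)} = -3 - -1 = -3 + \left(-1 + 2\right) = -3 + 1 = -2$)
$E{\left(p,t \right)} = - \frac{26 p t}{9}$ ($E{\left(p,t \right)} = \frac{13 t}{9} \left(-2\right) p = - \frac{26 t}{9} p = - \frac{26 p t}{9}$)
$E{\left(4,4 \right)} \left(-211\right) = \left(- \frac{26}{9}\right) 4 \cdot 4 \left(-211\right) = \left(- \frac{416}{9}\right) \left(-211\right) = \frac{87776}{9}$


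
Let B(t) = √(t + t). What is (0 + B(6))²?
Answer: 12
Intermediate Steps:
B(t) = √2*√t (B(t) = √(2*t) = √2*√t)
(0 + B(6))² = (0 + √2*√6)² = (0 + 2*√3)² = (2*√3)² = 12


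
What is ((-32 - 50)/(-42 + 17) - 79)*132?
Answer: -249876/25 ≈ -9995.0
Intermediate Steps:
((-32 - 50)/(-42 + 17) - 79)*132 = (-82/(-25) - 79)*132 = (-82*(-1/25) - 79)*132 = (82/25 - 79)*132 = -1893/25*132 = -249876/25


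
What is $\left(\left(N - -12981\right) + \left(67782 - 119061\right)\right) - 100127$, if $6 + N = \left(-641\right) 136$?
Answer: $-225607$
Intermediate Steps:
$N = -87182$ ($N = -6 - 87176 = -87182$)
$\left(\left(N - -12981\right) + \left(67782 - 119061\right)\right) - 100127 = \left(\left(-87182 - -12981\right) + \left(67782 - 119061\right)\right) - 100127 = \left(\left(-87182 + 12981\right) - 51279\right) - 100127 = \left(-74201 - 51279\right) - 100127 = -125480 - 100127 = -225607$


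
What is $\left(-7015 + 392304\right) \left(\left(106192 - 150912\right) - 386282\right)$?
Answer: $-166060329578$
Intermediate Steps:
$\left(-7015 + 392304\right) \left(\left(106192 - 150912\right) - 386282\right) = 385289 \left(\left(106192 - 150912\right) - 386282\right) = 385289 \left(-44720 - 386282\right) = 385289 \left(-431002\right) = -166060329578$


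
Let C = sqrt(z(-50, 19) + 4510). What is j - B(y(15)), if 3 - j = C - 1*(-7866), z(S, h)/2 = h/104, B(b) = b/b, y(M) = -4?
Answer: -7864 - sqrt(3049007)/26 ≈ -7931.2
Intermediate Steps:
B(b) = 1
z(S, h) = h/52 (z(S, h) = 2*(h/104) = h/52)
C = sqrt(3049007)/26 (C = sqrt((1/52)*19 + 4510) = sqrt(19/52 + 4510) = sqrt(234539/52) = sqrt(3049007)/26 ≈ 67.159)
j = -7863 - sqrt(3049007)/26 (j = 3 - (sqrt(3049007)/26 - 1*(-7866)) = 3 - (sqrt(3049007)/26 + 7866) = 3 - (7866 + sqrt(3049007)/26) = 3 + (-7866 - sqrt(3049007)/26) = -7863 - sqrt(3049007)/26 ≈ -7930.2)
j - B(y(15)) = (-7863 - sqrt(3049007)/26) - 1*1 = (-7863 - sqrt(3049007)/26) - 1 = -7864 - sqrt(3049007)/26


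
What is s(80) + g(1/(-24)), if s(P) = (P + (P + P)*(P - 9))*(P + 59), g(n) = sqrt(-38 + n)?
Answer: 1590160 + I*sqrt(5478)/12 ≈ 1.5902e+6 + 6.1678*I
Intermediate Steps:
s(P) = (59 + P)*(P + 2*P*(-9 + P)) (s(P) = (P + (2*P)*(-9 + P))*(59 + P) = (P + 2*P*(-9 + P))*(59 + P) = (59 + P)*(P + 2*P*(-9 + P)))
s(80) + g(1/(-24)) = 80*(-1003 + 2*80**2 + 101*80) + sqrt(-38 + 1/(-24)) = 80*(-1003 + 2*6400 + 8080) + sqrt(-38 - 1/24) = 80*(-1003 + 12800 + 8080) + sqrt(-913/24) = 80*19877 + I*sqrt(5478)/12 = 1590160 + I*sqrt(5478)/12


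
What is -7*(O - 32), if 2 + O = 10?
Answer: 168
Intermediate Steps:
O = 8 (O = -2 + 10 = 8)
-7*(O - 32) = -7*(8 - 32) = -7*(-24) = 168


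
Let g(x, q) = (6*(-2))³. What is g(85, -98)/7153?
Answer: -1728/7153 ≈ -0.24158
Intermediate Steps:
g(x, q) = -1728 (g(x, q) = (-12)³ = -1728)
g(85, -98)/7153 = -1728/7153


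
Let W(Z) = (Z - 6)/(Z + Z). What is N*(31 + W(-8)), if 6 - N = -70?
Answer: 4845/2 ≈ 2422.5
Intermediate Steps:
N = 76 (N = 6 - 1*(-70) = 6 + 70 = 76)
W(Z) = (-6 + Z)/(2*Z) (W(Z) = (-6 + Z)/((2*Z)) = (-6 + Z)*(1/(2*Z)) = (-6 + Z)/(2*Z))
N*(31 + W(-8)) = 76*(31 + (½)*(-6 - 8)/(-8)) = 76*(31 + (½)*(-⅛)*(-14)) = 76*(31 + 7/8) = 76*(255/8) = 4845/2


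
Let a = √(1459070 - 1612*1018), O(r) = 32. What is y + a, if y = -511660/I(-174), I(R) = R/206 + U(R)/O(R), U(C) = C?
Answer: 843215680/10353 + I*√181946 ≈ 81447.0 + 426.55*I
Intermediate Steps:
a = I*√181946 (a = √(1459070 - 1641016) = √(-181946) = I*√181946 ≈ 426.55*I)
I(R) = 119*R/3296 (I(R) = R/206 + R/32 = 119*R/3296)
y = 843215680/10353 (y = -511660/((119/3296)*(-174)) = -511660/(-10353/1648) = -511660*(-1648/10353) = 843215680/10353 ≈ 81447.)
y + a = 843215680/10353 + I*√181946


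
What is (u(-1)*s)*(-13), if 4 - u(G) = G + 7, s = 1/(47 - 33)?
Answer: 13/7 ≈ 1.8571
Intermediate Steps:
s = 1/14 ≈ 0.071429
u(G) = -3 - G (u(G) = 4 - (G + 7) = 4 - (7 + G) = 4 + (-7 - G) = -3 - G)
(u(-1)*s)*(-13) = ((-3 - 1*(-1))*(1/14))*(-13) = ((-3 + 1)*(1/14))*(-13) = -2*1/14*(-13) = -1/7*(-13) = 13/7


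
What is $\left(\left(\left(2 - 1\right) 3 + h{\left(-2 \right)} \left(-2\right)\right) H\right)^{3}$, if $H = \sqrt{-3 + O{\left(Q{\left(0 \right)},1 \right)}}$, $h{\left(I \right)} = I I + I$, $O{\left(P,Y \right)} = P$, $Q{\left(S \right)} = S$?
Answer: $3 i \sqrt{3} \approx 5.1962 i$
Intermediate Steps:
$h{\left(I \right)} = I + I^{2}$ ($h{\left(I \right)} = I^{2} + I = I + I^{2}$)
$H = i \sqrt{3}$ ($H = \sqrt{-3 + 0} = \sqrt{-3} = i \sqrt{3} \approx 1.732 i$)
$\left(\left(\left(2 - 1\right) 3 + h{\left(-2 \right)} \left(-2\right)\right) H\right)^{3} = \left(\left(\left(2 - 1\right) 3 + - 2 \left(1 - 2\right) \left(-2\right)\right) i \sqrt{3}\right)^{3} = \left(\left(\left(2 - 1\right) 3 + \left(-2\right) \left(-1\right) \left(-2\right)\right) i \sqrt{3}\right)^{3} = \left(\left(1 \cdot 3 + 2 \left(-2\right)\right) i \sqrt{3}\right)^{3} = \left(\left(3 - 4\right) i \sqrt{3}\right)^{3} = \left(- i \sqrt{3}\right)^{3} = 3 i \sqrt{3}$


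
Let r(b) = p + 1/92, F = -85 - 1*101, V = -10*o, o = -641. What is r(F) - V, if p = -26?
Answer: -592111/92 ≈ -6436.0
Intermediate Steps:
V = 6410 (V = -10*(-641) = 6410)
F = -186 (F = -85 - 101 = -186)
r(b) = -2391/92 (r(b) = -26 + 1/92 = -2391/92)
r(F) - V = -2391/92 - 1*6410 = -2391/92 - 6410 = -592111/92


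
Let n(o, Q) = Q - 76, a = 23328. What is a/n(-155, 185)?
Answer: 23328/109 ≈ 214.02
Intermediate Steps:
n(o, Q) = -76 + Q
a/n(-155, 185) = 23328/(-76 + 185) = 23328/109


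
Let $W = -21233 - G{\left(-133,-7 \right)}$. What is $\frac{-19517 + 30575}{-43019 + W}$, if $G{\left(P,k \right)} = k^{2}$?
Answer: $- \frac{11058}{64301} \approx -0.17197$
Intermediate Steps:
$W = -21282$ ($W = -21233 - \left(-7\right)^{2} = -21233 - 49 = -21282$)
$\frac{-19517 + 30575}{-43019 + W} = \frac{-19517 + 30575}{-43019 - 21282} = \frac{11058}{-64301} = 11058 \left(- \frac{1}{64301}\right) = - \frac{11058}{64301}$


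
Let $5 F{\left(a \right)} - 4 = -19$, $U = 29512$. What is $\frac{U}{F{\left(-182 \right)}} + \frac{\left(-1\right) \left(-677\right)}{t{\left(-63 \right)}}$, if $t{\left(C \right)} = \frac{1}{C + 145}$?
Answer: $\frac{137030}{3} \approx 45677.0$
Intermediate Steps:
$t{\left(C \right)} = \frac{1}{145 + C}$
$F{\left(a \right)} = -3$ ($F{\left(a \right)} = \frac{4}{5} + \frac{1}{5} \left(-19\right) = \frac{4}{5} - \frac{19}{5} = -3$)
$\frac{U}{F{\left(-182 \right)}} + \frac{\left(-1\right) \left(-677\right)}{t{\left(-63 \right)}} = \frac{29512}{-3} + \frac{\left(-1\right) \left(-677\right)}{\frac{1}{145 - 63}} = 29512 \left(- \frac{1}{3}\right) + \frac{677}{\frac{1}{82}} = - \frac{29512}{3} + 677 \frac{1}{\frac{1}{82}} = - \frac{29512}{3} + 677 \cdot 82 = - \frac{29512}{3} + 55514 = \frac{137030}{3}$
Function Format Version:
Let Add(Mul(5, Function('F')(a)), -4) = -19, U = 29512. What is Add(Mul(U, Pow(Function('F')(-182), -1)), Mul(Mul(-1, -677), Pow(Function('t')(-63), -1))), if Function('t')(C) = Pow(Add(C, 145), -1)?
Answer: Rational(137030, 3) ≈ 45677.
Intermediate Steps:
Function('t')(C) = Pow(Add(145, C), -1)
Function('F')(a) = -3 (Function('F')(a) = Add(Rational(4, 5), Mul(Rational(1, 5), -19)) = Add(Rational(4, 5), Rational(-19, 5)) = -3)
Add(Mul(U, Pow(Function('F')(-182), -1)), Mul(Mul(-1, -677), Pow(Function('t')(-63), -1))) = Add(Mul(29512, Pow(-3, -1)), Mul(Mul(-1, -677), Pow(Pow(Add(145, -63), -1), -1))) = Add(Mul(29512, Rational(-1, 3)), Mul(677, Pow(Pow(82, -1), -1))) = Add(Rational(-29512, 3), Mul(677, Pow(Rational(1, 82), -1))) = Add(Rational(-29512, 3), Mul(677, 82)) = Add(Rational(-29512, 3), 55514) = Rational(137030, 3)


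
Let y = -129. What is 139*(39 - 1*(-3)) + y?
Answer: 5709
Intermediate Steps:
139*(39 - 1*(-3)) + y = 139*(39 - 1*(-3)) - 129 = 139*(39 + 3) - 129 = 139*42 - 129 = 5838 - 129 = 5709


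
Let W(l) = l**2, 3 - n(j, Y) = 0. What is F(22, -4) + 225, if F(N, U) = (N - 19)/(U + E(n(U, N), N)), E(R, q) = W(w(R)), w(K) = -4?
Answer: 901/4 ≈ 225.25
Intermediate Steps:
n(j, Y) = 3 (n(j, Y) = 3 - 1*0 = 3 + 0 = 3)
E(R, q) = 16 (E(R, q) = (-4)**2 = 16)
F(N, U) = (-19 + N)/(16 + U) (F(N, U) = (N - 19)/(U + 16) = (-19 + N)/(16 + U))
F(22, -4) + 225 = (-19 + 22)/(16 - 4) + 225 = 3/12 + 225 = (1/12)*3 + 225 = 1/4 + 225 = 901/4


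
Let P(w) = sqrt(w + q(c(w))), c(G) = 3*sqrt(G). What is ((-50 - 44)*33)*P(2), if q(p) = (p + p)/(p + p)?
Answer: -3102*sqrt(3) ≈ -5372.8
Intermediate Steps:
q(p) = 1 (q(p) = (2*p)/((2*p)) = (2*p)*(1/(2*p)) = 1)
P(w) = sqrt(1 + w) (P(w) = sqrt(w + 1) = sqrt(1 + w))
((-50 - 44)*33)*P(2) = ((-50 - 44)*33)*sqrt(1 + 2) = (-94*33)*sqrt(3) = -3102*sqrt(3)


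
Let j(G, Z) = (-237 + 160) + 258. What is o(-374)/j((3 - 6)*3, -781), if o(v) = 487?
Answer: 487/181 ≈ 2.6906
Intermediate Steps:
j(G, Z) = 181 (j(G, Z) = -77 + 258 = 181)
o(-374)/j((3 - 6)*3, -781) = 487/181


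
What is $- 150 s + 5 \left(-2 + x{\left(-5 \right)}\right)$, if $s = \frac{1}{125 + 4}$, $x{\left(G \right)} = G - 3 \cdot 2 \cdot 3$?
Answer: $- \frac{5425}{43} \approx -126.16$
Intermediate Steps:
$x{\left(G \right)} = -18 + G$ ($x{\left(G \right)} = G - 18 = -18 + G$)
$s = \frac{1}{129} \approx 0.0077519$
$- 150 s + 5 \left(-2 + x{\left(-5 \right)}\right) = \left(-150\right) \frac{1}{129} + 5 \left(-2 - 23\right) = - \frac{50}{43} + 5 \left(-2 - 23\right) = - \frac{50}{43} + 5 \left(-25\right) = - \frac{50}{43} - 125 = - \frac{5425}{43}$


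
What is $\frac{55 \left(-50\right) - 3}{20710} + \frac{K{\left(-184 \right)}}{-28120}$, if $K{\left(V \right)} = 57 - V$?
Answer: $- \frac{22827}{161320} \approx -0.1415$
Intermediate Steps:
$\frac{55 \left(-50\right) - 3}{20710} + \frac{K{\left(-184 \right)}}{-28120} = \frac{55 \left(-50\right) - 3}{20710} + \frac{57 - -184}{-28120} = \left(-2750 - 3\right) \frac{1}{20710} + \left(57 + 184\right) \left(- \frac{1}{28120}\right) = \left(-2753\right) \frac{1}{20710} + 241 \left(- \frac{1}{28120}\right) = - \frac{2753}{20710} - \frac{241}{28120} = - \frac{22827}{161320}$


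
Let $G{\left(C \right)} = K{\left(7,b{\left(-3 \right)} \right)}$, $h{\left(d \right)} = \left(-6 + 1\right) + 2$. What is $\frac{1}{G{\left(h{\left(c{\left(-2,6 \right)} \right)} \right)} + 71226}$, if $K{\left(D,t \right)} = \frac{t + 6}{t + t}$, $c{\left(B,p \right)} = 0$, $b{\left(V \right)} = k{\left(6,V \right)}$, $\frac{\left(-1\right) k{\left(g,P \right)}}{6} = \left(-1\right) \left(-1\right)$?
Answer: $\frac{1}{71226} \approx 1.404 \cdot 10^{-5}$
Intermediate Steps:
$k{\left(g,P \right)} = -6$ ($k{\left(g,P \right)} = - 6 \left(\left(-1\right) \left(-1\right)\right) = \left(-6\right) 1 = -6$)
$b{\left(V \right)} = -6$
$K{\left(D,t \right)} = \frac{6 + t}{2 t}$
$h{\left(d \right)} = -3$ ($h{\left(d \right)} = -5 + 2 = -3$)
$G{\left(C \right)} = 0$ ($G{\left(C \right)} = \frac{6 - 6}{2 \left(-6\right)} = \frac{1}{2} \left(- \frac{1}{6}\right) 0 = 0$)
$\frac{1}{G{\left(h{\left(c{\left(-2,6 \right)} \right)} \right)} + 71226} = \frac{1}{0 + 71226} = \frac{1}{71226}$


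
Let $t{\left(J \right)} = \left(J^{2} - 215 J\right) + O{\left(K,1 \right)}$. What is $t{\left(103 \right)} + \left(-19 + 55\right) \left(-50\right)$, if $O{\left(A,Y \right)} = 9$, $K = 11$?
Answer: $-13327$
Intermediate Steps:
$t{\left(J \right)} = 9 + J^{2} - 215 J$ ($t{\left(J \right)} = \left(J^{2} - 215 J\right) + 9 = 9 + J^{2} - 215 J$)
$t{\left(103 \right)} + \left(-19 + 55\right) \left(-50\right) = \left(9 + 103^{2} - 22145\right) + \left(-19 + 55\right) \left(-50\right) = \left(9 + 10609 - 22145\right) + 36 \left(-50\right) = -11527 - 1800 = -13327$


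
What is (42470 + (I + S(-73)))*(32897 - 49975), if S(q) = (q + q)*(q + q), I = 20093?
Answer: -1432485562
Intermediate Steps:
S(q) = 4*q² (S(q) = (2*q)*(2*q) = 4*q²)
(42470 + (I + S(-73)))*(32897 - 49975) = (42470 + (20093 + 4*(-73)²))*(32897 - 49975) = (42470 + (20093 + 4*5329))*(-17078) = (42470 + (20093 + 21316))*(-17078) = (42470 + 41409)*(-17078) = 83879*(-17078) = -1432485562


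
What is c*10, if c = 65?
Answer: 650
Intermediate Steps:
c*10 = 65*10 = 650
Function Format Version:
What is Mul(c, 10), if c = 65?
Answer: 650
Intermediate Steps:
Mul(c, 10) = Mul(65, 10) = 650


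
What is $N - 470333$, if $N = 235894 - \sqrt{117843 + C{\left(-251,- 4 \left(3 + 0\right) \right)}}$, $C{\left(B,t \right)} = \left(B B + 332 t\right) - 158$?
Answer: $-234439 - \sqrt{176702} \approx -2.3486 \cdot 10^{5}$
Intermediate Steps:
$C{\left(B,t \right)} = -158 + B^{2} + 332 t$ ($C{\left(B,t \right)} = \left(B^{2} + 332 t\right) - 158 = -158 + B^{2} + 332 t$)
$N = 235894 - \sqrt{176702}$ ($N = 235894 - \sqrt{117843 + \left(-158 + \left(-251\right)^{2} + 332 \left(- 4 \left(3 + 0\right)\right)\right)} = 235894 - \sqrt{117843 + \left(-158 + 63001 + 332 \left(\left(-4\right) 3\right)\right)} = 235894 - \sqrt{117843 + \left(-158 + 63001 + 332 \left(-12\right)\right)} = 235894 - \sqrt{117843 - -58859} = 235894 - \sqrt{117843 + 58859} = 235894 - \sqrt{176702} \approx 2.3547 \cdot 10^{5}$)
$N - 470333 = \left(235894 - \sqrt{176702}\right) - 470333 = -234439 - \sqrt{176702}$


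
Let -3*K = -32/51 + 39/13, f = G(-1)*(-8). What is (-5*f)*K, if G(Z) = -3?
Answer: 4840/51 ≈ 94.902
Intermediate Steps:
f = 24 (f = -3*(-8) = 24)
K = -121/153 (K = -(-32/51 + 39/13)/3 = -(-32*1/51 + 39*(1/13))/3 = -(-32/51 + 3)/3 = -1/3*121/51 = -121/153 ≈ -0.79085)
(-5*f)*K = -5*24*(-121/153) = -120*(-121/153) = 4840/51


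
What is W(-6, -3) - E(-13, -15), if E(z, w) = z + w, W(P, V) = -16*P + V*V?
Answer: 133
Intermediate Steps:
W(P, V) = V**2 - 16*P (W(P, V) = -16*P + V**2 = V**2 - 16*P)
E(z, w) = w + z
W(-6, -3) - E(-13, -15) = ((-3)**2 - 16*(-6)) - (-15 - 13) = (9 + 96) - 1*(-28) = 105 + 28 = 133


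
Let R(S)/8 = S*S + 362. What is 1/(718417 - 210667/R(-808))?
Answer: 5225808/3754309095269 ≈ 1.3919e-6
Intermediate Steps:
R(S) = 2896 + 8*S**2 (R(S) = 8*(S*S + 362) = 8*(S**2 + 362) = 8*(362 + S**2) = 2896 + 8*S**2)
1/(718417 - 210667/R(-808)) = 1/(718417 - 210667/(2896 + 8*(-808)**2)) = 1/(718417 - 210667/(2896 + 8*652864)) = 1/(718417 - 210667/(2896 + 5222912)) = 1/(718417 - 210667/5225808) = 1/(3754309095269/5225808) = 5225808/3754309095269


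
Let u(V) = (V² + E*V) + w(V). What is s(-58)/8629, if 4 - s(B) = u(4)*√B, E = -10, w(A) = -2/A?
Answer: 4/8629 + 49*I*√58/17258 ≈ 0.00046355 + 0.021623*I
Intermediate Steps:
u(V) = V² - 10*V - 2/V (u(V) = (V² - 10*V) - 2/V = V² - 10*V - 2/V)
s(B) = 4 + 49*√B/2 (s(B) = 4 - (-2 + 4²*(-10 + 4))/4*√B = 4 - (-2 + 16*(-6))/4*√B = 4 - (-2 - 96)/4*√B = 4 - (¼)*(-98)*√B = 4 - (-49)*√B/2 = 4 + 49*√B/2)
s(-58)/8629 = (4 + 49*√(-58)/2)/8629 = (4 + 49*(I*√58)/2)*(1/8629) = (4 + 49*I*√58/2)*(1/8629) = 4/8629 + 49*I*√58/17258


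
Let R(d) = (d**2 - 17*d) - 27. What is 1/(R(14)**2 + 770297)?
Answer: 1/775058 ≈ 1.2902e-6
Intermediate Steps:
R(d) = -27 + d**2 - 17*d
1/(R(14)**2 + 770297) = 1/((-27 + 14**2 - 17*14)**2 + 770297) = 1/((-27 + 196 - 238)**2 + 770297) = 1/((-69)**2 + 770297) = 1/(4761 + 770297) = 1/775058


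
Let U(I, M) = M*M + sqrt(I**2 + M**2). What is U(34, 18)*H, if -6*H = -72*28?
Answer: 108864 + 672*sqrt(370) ≈ 1.2179e+5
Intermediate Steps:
U(I, M) = M**2 + sqrt(I**2 + M**2)
H = 336 (H = -(-12)*28 = -1/6*(-2016) = 336)
U(34, 18)*H = (18**2 + sqrt(34**2 + 18**2))*336 = (324 + sqrt(1156 + 324))*336 = (324 + sqrt(1480))*336 = (324 + 2*sqrt(370))*336 = 108864 + 672*sqrt(370)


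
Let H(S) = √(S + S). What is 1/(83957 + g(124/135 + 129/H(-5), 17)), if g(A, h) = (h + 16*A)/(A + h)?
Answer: 2025361123847/170070988593591231 + 13322475*I*√10/56690329531197077 ≈ 1.1909e-5 + 7.4315e-10*I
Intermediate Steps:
H(S) = √2*√S (H(S) = √(2*S) = √2*√S)
g(A, h) = (h + 16*A)/(A + h)
1/(83957 + g(124/135 + 129/H(-5), 17)) = 1/(83957 + (17 + 16*(124/135 + 129/((√2*√(-5)))))/((124/135 + 129/((√2*√(-5)))) + 17)) = 1/(83957 + (17 + 16*(124*(1/135) + 129/((√2*(I*√5)))))/((124*(1/135) + 129/((√2*(I*√5)))) + 17)) = 1/(83957 + (17 + 16*(124/135 + 129/((I*√10))))/((124/135 + 129/((I*√10))) + 17)) = 1/(83957 + (17 + 16*(124/135 + 129*(-I*√10/10)))/((124/135 + 129*(-I*√10/10)) + 17)) = 1/(83957 + (17 + 16*(124/135 - 129*I*√10/10))/((124/135 - 129*I*√10/10) + 17)) = 1/(83957 + (17 + (1984/135 - 1032*I*√10/5))/(2419/135 - 129*I*√10/10)) = 1/(83957 + (4279/135 - 1032*I*√10/5)/(2419/135 - 129*I*√10/10))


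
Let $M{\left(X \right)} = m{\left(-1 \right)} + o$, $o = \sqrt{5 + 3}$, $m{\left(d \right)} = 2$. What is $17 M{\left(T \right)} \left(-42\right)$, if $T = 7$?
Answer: $-1428 - 1428 \sqrt{2} \approx -3447.5$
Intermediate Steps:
$o = 2 \sqrt{2}$ ($o = \sqrt{8} = 2 \sqrt{2} \approx 2.8284$)
$M{\left(X \right)} = 2 + 2 \sqrt{2}$
$17 M{\left(T \right)} \left(-42\right) = 17 \left(2 + 2 \sqrt{2}\right) \left(-42\right) = \left(34 + 34 \sqrt{2}\right) \left(-42\right) = -1428 - 1428 \sqrt{2}$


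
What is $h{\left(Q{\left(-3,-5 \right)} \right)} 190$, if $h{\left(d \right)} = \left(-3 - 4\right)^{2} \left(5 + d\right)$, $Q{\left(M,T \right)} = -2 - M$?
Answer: $55860$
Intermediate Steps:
$h{\left(d \right)} = 245 + 49 d$ ($h{\left(d \right)} = \left(-7\right)^{2} \left(5 + d\right) = 49 \left(5 + d\right) = 245 + 49 d$)
$h{\left(Q{\left(-3,-5 \right)} \right)} 190 = \left(245 + 49 \left(-2 - -3\right)\right) 190 = \left(245 + 49 \left(-2 + 3\right)\right) 190 = \left(245 + 49 \cdot 1\right) 190 = \left(245 + 49\right) 190 = 294 \cdot 190 = 55860$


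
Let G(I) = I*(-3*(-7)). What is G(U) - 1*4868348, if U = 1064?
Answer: -4846004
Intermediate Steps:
G(I) = 21*I (G(I) = I*21 = 21*I)
G(U) - 1*4868348 = 21*1064 - 1*4868348 = 22344 - 4868348 = -4846004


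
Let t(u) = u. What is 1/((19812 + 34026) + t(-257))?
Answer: 1/53581 ≈ 1.8663e-5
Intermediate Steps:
1/((19812 + 34026) + t(-257)) = 1/((19812 + 34026) - 257) = 1/(53838 - 257) = 1/53581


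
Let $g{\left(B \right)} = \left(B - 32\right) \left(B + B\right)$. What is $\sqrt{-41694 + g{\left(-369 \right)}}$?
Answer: $2 \sqrt{63561} \approx 504.23$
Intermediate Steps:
$g{\left(B \right)} = 2 B \left(-32 + B\right)$ ($g{\left(B \right)} = \left(-32 + B\right) 2 B = 2 B \left(-32 + B\right)$)
$\sqrt{-41694 + g{\left(-369 \right)}} = \sqrt{-41694 + 2 \left(-369\right) \left(-32 - 369\right)} = \sqrt{-41694 + 2 \left(-369\right) \left(-401\right)} = \sqrt{-41694 + 295938} = \sqrt{254244} = 2 \sqrt{63561}$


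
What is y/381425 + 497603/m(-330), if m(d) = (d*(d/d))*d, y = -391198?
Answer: 535260953/151044300 ≈ 3.5437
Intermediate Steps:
m(d) = d**2 (m(d) = (d*1)*d = d*d = d**2)
y/381425 + 497603/m(-330) = -391198/381425 + 497603/((-330)**2) = -391198*1/381425 + 497603/108900 = -391198/381425 + 497603*(1/108900) = -391198/381425 + 497603/108900 = 535260953/151044300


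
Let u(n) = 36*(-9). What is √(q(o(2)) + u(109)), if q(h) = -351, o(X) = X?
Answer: 15*I*√3 ≈ 25.981*I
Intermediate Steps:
u(n) = -324
√(q(o(2)) + u(109)) = √(-351 - 324) = √(-675) = 15*I*√3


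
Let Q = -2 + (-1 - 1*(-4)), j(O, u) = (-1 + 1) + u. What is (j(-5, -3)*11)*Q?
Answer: -33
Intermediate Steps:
j(O, u) = u (j(O, u) = 0 + u = u)
Q = 1 (Q = -2 + (-1 + 4) = -2 + 3 = 1)
(j(-5, -3)*11)*Q = -3*11*1 = -33*1 = -33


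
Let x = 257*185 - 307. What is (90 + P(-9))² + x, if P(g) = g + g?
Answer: 52422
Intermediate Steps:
P(g) = 2*g
x = 47238 (x = 47545 - 307 = 47238)
(90 + P(-9))² + x = (90 + 2*(-9))² + 47238 = (90 - 18)² + 47238 = 72² + 47238 = 5184 + 47238 = 52422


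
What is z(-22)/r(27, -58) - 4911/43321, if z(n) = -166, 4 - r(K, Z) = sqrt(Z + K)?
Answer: -28995961/2036087 - 166*I*sqrt(31)/47 ≈ -14.241 - 19.665*I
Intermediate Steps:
r(K, Z) = 4 - sqrt(K + Z) (r(K, Z) = 4 - sqrt(Z + K) = 4 - sqrt(K + Z))
z(-22)/r(27, -58) - 4911/43321 = -166/(4 - sqrt(27 - 58)) - 4911/43321 = -166/(4 - sqrt(-31)) - 4911*1/43321 = -166/(4 - I*sqrt(31)) - 4911/43321 = -4911/43321 - 166/(4 - I*sqrt(31))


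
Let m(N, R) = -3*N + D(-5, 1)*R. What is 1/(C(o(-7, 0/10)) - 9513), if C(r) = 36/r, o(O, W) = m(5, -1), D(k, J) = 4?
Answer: -19/180783 ≈ -0.00010510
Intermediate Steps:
m(N, R) = -3*N + 4*R
o(O, W) = -19 (o(O, W) = -3*5 + 4*(-1) = -15 - 4 = -19)
1/(C(o(-7, 0/10)) - 9513) = 1/(36/(-19) - 9513) = 1/(36*(-1/19) - 9513) = 1/(-36/19 - 9513) = 1/(-180783/19) = -19/180783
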